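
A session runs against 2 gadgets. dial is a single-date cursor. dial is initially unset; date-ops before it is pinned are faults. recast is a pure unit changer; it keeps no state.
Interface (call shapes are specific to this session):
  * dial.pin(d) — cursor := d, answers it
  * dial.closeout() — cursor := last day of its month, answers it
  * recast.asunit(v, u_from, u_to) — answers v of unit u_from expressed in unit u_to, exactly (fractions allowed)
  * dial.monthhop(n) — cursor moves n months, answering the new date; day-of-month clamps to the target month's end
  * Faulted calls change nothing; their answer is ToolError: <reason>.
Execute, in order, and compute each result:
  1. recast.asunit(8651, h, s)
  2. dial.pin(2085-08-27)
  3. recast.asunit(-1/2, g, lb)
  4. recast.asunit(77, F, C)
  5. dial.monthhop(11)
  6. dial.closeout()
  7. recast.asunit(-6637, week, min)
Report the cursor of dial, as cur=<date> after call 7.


Answer: cur=2086-07-31

Derivation:
==> recast.asunit(v: 8651, u_from: h, u_to: s)
<== 31143600
==> dial.pin(d: 2085-08-27)
<== 2085-08-27
==> recast.asunit(v: -1/2, u_from: g, u_to: lb)
<== -50000/45359237
==> recast.asunit(v: 77, u_from: F, u_to: C)
<== 25
==> dial.monthhop(n: 11)
<== 2086-07-27
==> dial.closeout()
<== 2086-07-31
==> recast.asunit(v: -6637, u_from: week, u_to: min)
<== -66900960


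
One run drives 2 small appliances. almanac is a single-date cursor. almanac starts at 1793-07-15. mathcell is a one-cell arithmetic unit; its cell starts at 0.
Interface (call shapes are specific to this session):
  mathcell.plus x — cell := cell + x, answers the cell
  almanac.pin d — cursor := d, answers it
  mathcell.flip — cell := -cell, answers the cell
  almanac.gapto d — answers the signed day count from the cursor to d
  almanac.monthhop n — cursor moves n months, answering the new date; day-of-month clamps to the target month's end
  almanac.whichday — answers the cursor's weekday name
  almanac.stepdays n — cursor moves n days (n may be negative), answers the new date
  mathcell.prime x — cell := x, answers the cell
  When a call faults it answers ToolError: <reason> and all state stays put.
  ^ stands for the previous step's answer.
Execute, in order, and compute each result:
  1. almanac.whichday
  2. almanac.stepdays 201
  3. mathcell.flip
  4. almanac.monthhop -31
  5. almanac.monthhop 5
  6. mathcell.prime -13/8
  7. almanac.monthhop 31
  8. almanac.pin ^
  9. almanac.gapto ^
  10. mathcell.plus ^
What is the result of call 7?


Step: almanac.whichday[]
Result: Monday
Step: almanac.stepdays[n=201]
Result: 1794-02-01
Step: mathcell.flip[]
Result: 0
Step: almanac.monthhop[n=-31]
Result: 1791-07-01
Step: almanac.monthhop[n=5]
Result: 1791-12-01
Step: mathcell.prime[x=-13/8]
Result: -13/8
Step: almanac.monthhop[n=31]
Result: 1794-07-01
Step: almanac.pin[d=^]
Result: 1794-07-01
Step: almanac.gapto[d=^]
Result: 0
Step: mathcell.plus[x=^]
Result: -13/8

Answer: 1794-07-01


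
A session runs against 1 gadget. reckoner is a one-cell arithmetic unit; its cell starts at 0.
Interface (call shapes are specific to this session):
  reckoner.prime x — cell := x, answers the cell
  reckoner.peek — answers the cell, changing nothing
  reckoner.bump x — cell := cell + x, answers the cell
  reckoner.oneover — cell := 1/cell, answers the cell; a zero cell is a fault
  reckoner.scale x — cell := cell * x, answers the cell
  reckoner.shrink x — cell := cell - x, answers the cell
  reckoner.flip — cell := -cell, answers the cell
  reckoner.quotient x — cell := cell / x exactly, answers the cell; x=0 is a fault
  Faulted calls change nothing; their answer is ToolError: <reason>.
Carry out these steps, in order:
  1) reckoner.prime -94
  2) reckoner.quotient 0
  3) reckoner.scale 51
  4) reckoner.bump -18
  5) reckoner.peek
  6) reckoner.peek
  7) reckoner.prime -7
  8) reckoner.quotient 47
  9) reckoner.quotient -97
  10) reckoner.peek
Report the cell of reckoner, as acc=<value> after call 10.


Answer: acc=7/4559

Derivation:
I call reckoner.prime with x→-94, which returns -94.
I run reckoner.quotient with x→0, and observe ToolError: division by zero.
Calling reckoner.scale with x→51, → -4794.
Invoking reckoner.bump with x→-18, → -4812.
I invoke reckoner.peek, which returns -4812.
Calling reckoner.peek(), and observe -4812.
Now I run reckoner.prime with x→-7, giving -7.
Next I call reckoner.quotient with x→47, → -7/47.
Now I run reckoner.quotient with x→-97: 7/4559.
I try reckoner.peek(), and see 7/4559.


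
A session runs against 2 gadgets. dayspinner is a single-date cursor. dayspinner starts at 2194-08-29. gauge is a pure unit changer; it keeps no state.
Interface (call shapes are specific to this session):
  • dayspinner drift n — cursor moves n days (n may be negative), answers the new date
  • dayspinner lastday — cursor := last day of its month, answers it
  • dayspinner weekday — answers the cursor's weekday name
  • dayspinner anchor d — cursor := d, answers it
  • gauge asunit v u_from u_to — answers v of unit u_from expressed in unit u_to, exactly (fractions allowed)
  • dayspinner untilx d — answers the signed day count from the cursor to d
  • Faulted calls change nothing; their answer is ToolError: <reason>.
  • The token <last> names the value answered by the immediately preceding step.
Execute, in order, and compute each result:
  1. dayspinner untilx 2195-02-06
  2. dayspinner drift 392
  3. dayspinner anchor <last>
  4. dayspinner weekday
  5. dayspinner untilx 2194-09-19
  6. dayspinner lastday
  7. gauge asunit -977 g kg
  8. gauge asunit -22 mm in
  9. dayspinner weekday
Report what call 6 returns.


$ dayspinner untilx 2195-02-06
  161
$ dayspinner drift 392
  2195-09-25
$ dayspinner anchor <last>
  2195-09-25
$ dayspinner weekday
  Friday
$ dayspinner untilx 2194-09-19
  -371
$ dayspinner lastday
  2195-09-30
$ gauge asunit -977 g kg
  -977/1000
$ gauge asunit -22 mm in
  -110/127
$ dayspinner weekday
  Wednesday

Answer: 2195-09-30


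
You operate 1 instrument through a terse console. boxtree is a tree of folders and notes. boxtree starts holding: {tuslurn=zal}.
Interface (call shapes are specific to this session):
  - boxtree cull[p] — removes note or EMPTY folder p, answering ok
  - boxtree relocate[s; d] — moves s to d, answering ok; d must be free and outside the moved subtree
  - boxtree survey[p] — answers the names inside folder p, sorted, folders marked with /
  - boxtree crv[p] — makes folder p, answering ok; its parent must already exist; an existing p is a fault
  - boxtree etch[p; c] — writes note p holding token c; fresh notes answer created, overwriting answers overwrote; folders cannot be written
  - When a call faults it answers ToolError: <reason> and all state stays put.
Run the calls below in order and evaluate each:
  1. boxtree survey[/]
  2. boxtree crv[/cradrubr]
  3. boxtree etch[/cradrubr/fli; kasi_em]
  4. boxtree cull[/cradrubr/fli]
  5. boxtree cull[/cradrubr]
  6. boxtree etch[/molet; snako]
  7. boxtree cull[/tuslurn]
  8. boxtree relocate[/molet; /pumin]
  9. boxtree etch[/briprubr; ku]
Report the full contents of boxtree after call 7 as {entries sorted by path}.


// 1. boxtree survey(p→/) ~> [tuslurn]
// 2. boxtree crv(p→/cradrubr) ~> ok
// 3. boxtree etch(p→/cradrubr/fli, c→kasi_em) ~> created
// 4. boxtree cull(p→/cradrubr/fli) ~> ok
// 5. boxtree cull(p→/cradrubr) ~> ok
// 6. boxtree etch(p→/molet, c→snako) ~> created
// 7. boxtree cull(p→/tuslurn) ~> ok
// 8. boxtree relocate(s→/molet, d→/pumin) ~> ok
// 9. boxtree etch(p→/briprubr, c→ku) ~> created

Answer: {molet=snako}


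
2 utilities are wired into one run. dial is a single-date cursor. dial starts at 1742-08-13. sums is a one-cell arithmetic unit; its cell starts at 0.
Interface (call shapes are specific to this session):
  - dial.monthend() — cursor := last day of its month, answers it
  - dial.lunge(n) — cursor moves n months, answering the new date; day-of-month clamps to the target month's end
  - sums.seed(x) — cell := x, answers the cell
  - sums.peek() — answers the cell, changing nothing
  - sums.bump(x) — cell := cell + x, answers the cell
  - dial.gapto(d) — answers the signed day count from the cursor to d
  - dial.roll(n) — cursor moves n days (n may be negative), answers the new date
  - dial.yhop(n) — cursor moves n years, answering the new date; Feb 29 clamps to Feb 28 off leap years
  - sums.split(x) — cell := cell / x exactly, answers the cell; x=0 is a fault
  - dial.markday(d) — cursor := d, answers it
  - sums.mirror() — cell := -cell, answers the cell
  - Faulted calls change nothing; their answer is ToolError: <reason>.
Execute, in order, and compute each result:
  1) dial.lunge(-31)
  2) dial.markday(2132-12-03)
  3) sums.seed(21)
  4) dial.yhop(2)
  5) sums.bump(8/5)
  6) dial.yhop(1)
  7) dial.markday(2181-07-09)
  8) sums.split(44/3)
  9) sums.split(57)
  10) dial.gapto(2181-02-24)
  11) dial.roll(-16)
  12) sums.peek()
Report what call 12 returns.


I run lunge with -31, giving 1740-01-13.
I run markday with 2132-12-03, yielding 2132-12-03.
Then seed with 21, and get 21.
I invoke yhop with 2: 2134-12-03.
I invoke bump with 8/5, and observe 113/5.
Then yhop with 1, giving 2135-12-03.
Then markday with 2181-07-09: 2181-07-09.
I try split with 44/3, and get 339/220.
I call split with 57, → 113/4180.
I use gapto with 2181-02-24, and observe -135.
I use roll with -16, yielding 2181-06-23.
Next I call peek(), giving 113/4180.

Answer: 113/4180


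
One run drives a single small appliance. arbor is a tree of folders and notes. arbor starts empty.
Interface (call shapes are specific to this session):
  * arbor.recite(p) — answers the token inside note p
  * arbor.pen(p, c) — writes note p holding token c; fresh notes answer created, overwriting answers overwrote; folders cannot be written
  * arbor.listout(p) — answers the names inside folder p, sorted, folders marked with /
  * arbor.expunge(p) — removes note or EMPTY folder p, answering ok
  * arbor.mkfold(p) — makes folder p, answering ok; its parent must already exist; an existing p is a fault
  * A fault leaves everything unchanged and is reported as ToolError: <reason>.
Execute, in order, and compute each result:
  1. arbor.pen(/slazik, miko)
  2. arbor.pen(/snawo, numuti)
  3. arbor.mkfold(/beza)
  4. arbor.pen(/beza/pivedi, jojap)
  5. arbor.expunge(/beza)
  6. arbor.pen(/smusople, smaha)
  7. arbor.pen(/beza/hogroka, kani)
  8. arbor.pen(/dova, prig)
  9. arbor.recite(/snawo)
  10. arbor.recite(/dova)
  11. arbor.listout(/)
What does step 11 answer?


Answer: [beza/, dova, slazik, smusople, snawo]

Derivation:
> arbor.pen /slazik miko
[out] created
> arbor.pen /snawo numuti
[out] created
> arbor.mkfold /beza
[out] ok
> arbor.pen /beza/pivedi jojap
[out] created
> arbor.expunge /beza
[out] ToolError: not empty
> arbor.pen /smusople smaha
[out] created
> arbor.pen /beza/hogroka kani
[out] created
> arbor.pen /dova prig
[out] created
> arbor.recite /snawo
[out] numuti
> arbor.recite /dova
[out] prig
> arbor.listout /
[out] [beza/, dova, slazik, smusople, snawo]


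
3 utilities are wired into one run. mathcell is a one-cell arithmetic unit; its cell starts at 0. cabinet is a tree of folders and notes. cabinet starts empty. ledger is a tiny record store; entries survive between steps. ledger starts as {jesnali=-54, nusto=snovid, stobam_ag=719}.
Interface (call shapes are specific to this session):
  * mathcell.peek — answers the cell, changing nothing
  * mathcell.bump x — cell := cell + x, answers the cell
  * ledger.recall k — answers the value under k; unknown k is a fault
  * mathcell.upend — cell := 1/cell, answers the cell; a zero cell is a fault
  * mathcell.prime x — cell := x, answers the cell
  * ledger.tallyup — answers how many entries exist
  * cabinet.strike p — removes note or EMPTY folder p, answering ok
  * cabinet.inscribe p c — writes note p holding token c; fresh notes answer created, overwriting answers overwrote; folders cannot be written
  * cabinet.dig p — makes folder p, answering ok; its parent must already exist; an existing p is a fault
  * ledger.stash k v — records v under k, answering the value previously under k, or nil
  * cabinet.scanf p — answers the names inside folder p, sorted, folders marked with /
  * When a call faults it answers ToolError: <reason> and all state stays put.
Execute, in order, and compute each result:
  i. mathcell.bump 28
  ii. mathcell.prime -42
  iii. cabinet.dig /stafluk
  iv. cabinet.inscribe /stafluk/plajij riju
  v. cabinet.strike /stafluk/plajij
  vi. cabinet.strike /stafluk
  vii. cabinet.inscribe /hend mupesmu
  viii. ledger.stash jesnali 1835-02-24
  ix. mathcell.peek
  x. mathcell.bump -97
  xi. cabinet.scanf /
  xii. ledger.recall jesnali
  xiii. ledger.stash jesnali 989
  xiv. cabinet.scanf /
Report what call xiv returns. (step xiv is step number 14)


Do: mathcell.bump[x→28]
See: 28
Do: mathcell.prime[x→-42]
See: -42
Do: cabinet.dig[p→/stafluk]
See: ok
Do: cabinet.inscribe[p→/stafluk/plajij; c→riju]
See: created
Do: cabinet.strike[p→/stafluk/plajij]
See: ok
Do: cabinet.strike[p→/stafluk]
See: ok
Do: cabinet.inscribe[p→/hend; c→mupesmu]
See: created
Do: ledger.stash[k→jesnali; v→1835-02-24]
See: -54
Do: mathcell.peek[]
See: -42
Do: mathcell.bump[x→-97]
See: -139
Do: cabinet.scanf[p→/]
See: [hend]
Do: ledger.recall[k→jesnali]
See: 1835-02-24
Do: ledger.stash[k→jesnali; v→989]
See: 1835-02-24
Do: cabinet.scanf[p→/]
See: [hend]

Answer: [hend]


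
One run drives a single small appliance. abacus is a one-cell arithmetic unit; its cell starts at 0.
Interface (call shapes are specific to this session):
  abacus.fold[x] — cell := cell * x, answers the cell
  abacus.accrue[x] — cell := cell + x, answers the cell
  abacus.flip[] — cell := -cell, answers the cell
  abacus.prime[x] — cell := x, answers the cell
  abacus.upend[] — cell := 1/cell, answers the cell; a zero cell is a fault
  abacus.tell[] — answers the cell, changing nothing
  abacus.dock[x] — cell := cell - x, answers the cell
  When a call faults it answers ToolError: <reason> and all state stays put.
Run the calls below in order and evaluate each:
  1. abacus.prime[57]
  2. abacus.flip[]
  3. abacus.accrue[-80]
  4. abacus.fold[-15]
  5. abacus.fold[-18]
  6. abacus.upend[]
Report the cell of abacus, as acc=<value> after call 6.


-> abacus.prime(57)
<- 57
-> abacus.flip()
<- -57
-> abacus.accrue(-80)
<- -137
-> abacus.fold(-15)
<- 2055
-> abacus.fold(-18)
<- -36990
-> abacus.upend()
<- -1/36990

Answer: acc=-1/36990


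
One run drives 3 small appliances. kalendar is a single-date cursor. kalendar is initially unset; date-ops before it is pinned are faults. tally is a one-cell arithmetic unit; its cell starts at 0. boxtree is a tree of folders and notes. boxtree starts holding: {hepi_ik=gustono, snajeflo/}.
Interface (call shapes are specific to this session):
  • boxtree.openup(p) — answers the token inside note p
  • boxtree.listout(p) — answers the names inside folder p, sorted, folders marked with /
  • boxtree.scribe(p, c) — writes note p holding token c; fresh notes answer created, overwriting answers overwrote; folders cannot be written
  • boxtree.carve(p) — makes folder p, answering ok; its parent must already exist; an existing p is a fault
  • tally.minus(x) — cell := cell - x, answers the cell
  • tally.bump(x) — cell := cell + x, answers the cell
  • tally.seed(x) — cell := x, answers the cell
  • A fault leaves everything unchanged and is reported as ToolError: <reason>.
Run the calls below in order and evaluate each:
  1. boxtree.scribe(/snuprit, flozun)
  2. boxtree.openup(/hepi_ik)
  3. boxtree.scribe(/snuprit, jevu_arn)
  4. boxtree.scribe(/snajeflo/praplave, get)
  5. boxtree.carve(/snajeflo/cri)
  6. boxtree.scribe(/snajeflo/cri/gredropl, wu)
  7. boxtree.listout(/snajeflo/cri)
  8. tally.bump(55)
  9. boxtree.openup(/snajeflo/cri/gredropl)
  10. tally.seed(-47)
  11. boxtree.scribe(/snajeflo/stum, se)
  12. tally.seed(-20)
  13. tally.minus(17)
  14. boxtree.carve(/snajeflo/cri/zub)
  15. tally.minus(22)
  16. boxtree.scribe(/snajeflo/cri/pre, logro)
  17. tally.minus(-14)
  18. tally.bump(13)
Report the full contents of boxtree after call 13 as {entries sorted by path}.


CALL boxtree.scribe[/snuprit; flozun]
RET  created
CALL boxtree.openup[/hepi_ik]
RET  gustono
CALL boxtree.scribe[/snuprit; jevu_arn]
RET  overwrote
CALL boxtree.scribe[/snajeflo/praplave; get]
RET  created
CALL boxtree.carve[/snajeflo/cri]
RET  ok
CALL boxtree.scribe[/snajeflo/cri/gredropl; wu]
RET  created
CALL boxtree.listout[/snajeflo/cri]
RET  [gredropl]
CALL tally.bump[55]
RET  55
CALL boxtree.openup[/snajeflo/cri/gredropl]
RET  wu
CALL tally.seed[-47]
RET  -47
CALL boxtree.scribe[/snajeflo/stum; se]
RET  created
CALL tally.seed[-20]
RET  -20
CALL tally.minus[17]
RET  -37
CALL boxtree.carve[/snajeflo/cri/zub]
RET  ok
CALL tally.minus[22]
RET  -59
CALL boxtree.scribe[/snajeflo/cri/pre; logro]
RET  created
CALL tally.minus[-14]
RET  -45
CALL tally.bump[13]
RET  -32

Answer: {hepi_ik=gustono, snajeflo/, snajeflo/cri/, snajeflo/cri/gredropl=wu, snajeflo/praplave=get, snajeflo/stum=se, snuprit=jevu_arn}


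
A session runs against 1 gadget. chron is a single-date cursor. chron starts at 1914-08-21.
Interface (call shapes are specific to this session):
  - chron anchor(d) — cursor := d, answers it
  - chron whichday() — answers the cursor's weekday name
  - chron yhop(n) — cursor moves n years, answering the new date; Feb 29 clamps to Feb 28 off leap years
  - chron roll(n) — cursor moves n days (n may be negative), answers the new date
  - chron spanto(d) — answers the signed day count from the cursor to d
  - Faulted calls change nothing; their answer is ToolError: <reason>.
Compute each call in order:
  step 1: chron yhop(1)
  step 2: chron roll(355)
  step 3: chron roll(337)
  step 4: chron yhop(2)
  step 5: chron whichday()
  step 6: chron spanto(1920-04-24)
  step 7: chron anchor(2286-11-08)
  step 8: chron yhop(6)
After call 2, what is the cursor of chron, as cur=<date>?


I try chron yhop using n='1', giving 1915-08-21.
Now I run chron roll using n='355', yielding 1916-08-10.
Next I call chron roll using n='337', and get 1917-07-13.
I try chron yhop using n='2', — result: 1919-07-13.
I invoke chron whichday, and get Sunday.
Using chron spanto using d='1920-04-24', and get 286.
Next I call chron anchor using d='2286-11-08', — result: 2286-11-08.
I call chron yhop using n='6': 2292-11-08.

Answer: cur=1916-08-10


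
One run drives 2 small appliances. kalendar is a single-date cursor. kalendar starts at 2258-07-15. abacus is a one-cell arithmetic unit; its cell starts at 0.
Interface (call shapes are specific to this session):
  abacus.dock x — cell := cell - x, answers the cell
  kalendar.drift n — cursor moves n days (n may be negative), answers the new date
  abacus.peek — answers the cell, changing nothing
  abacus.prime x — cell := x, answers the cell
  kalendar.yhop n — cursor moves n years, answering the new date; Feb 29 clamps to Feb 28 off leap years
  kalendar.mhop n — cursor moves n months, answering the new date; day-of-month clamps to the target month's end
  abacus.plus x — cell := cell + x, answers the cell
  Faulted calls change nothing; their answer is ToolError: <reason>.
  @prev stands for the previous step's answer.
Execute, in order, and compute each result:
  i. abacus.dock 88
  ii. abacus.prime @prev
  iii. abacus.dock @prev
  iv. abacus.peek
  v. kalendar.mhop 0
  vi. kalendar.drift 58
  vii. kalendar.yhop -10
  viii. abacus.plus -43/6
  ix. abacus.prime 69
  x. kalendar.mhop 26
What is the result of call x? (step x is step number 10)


Answer: 2250-11-11

Derivation:
·→ dock(x=88)
·← -88
·→ prime(x=@prev)
·← -88
·→ dock(x=@prev)
·← 0
·→ peek()
·← 0
·→ mhop(n=0)
·← 2258-07-15
·→ drift(n=58)
·← 2258-09-11
·→ yhop(n=-10)
·← 2248-09-11
·→ plus(x=-43/6)
·← -43/6
·→ prime(x=69)
·← 69
·→ mhop(n=26)
·← 2250-11-11


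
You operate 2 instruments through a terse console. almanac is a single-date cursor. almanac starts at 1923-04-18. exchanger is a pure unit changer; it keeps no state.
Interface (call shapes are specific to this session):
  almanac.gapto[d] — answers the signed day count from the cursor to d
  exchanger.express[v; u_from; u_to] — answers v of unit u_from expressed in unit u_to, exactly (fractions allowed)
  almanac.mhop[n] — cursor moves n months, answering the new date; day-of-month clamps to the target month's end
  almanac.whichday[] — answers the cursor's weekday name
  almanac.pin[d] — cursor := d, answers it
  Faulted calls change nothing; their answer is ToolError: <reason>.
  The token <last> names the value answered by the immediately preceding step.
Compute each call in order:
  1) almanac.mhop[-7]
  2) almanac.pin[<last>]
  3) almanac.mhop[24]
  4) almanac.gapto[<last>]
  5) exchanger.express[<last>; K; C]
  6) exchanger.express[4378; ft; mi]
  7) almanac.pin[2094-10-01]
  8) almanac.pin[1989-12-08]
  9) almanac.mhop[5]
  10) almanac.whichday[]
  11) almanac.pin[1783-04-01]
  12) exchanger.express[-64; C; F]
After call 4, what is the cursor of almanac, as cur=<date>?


Invoking mhop with n: -7, — result: 1922-09-18.
I run pin with d: <last>, yielding 1922-09-18.
I try mhop with n: 24, which returns 1924-09-18.
Using gapto with d: <last>, and get 0.
I try express with v: <last>, u_from: K, u_to: C, yielding -5463/20.
I invoke express with v: 4378, u_from: ft, u_to: mi, — result: 199/240.
I try pin with d: 2094-10-01, and see 2094-10-01.
I call pin with d: 1989-12-08, and get 1989-12-08.
I try mhop with n: 5, — result: 1990-05-08.
Now I run whichday(), giving Tuesday.
Invoking pin with d: 1783-04-01: 1783-04-01.
Using express with v: -64, u_from: C, u_to: F, and observe -416/5.

Answer: cur=1924-09-18


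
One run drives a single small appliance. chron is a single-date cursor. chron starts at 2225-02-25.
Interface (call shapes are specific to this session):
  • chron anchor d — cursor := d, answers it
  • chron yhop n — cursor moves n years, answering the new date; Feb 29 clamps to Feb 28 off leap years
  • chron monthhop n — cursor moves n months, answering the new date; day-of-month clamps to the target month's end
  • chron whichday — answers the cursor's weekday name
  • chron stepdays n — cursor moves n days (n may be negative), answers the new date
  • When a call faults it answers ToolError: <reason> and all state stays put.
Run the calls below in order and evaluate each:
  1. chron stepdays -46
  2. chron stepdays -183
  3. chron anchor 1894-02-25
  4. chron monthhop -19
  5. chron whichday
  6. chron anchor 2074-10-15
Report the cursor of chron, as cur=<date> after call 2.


Answer: cur=2224-07-11

Derivation:
-> chron stepdays(n: -46)
<- 2225-01-10
-> chron stepdays(n: -183)
<- 2224-07-11
-> chron anchor(d: 1894-02-25)
<- 1894-02-25
-> chron monthhop(n: -19)
<- 1892-07-25
-> chron whichday()
<- Monday
-> chron anchor(d: 2074-10-15)
<- 2074-10-15


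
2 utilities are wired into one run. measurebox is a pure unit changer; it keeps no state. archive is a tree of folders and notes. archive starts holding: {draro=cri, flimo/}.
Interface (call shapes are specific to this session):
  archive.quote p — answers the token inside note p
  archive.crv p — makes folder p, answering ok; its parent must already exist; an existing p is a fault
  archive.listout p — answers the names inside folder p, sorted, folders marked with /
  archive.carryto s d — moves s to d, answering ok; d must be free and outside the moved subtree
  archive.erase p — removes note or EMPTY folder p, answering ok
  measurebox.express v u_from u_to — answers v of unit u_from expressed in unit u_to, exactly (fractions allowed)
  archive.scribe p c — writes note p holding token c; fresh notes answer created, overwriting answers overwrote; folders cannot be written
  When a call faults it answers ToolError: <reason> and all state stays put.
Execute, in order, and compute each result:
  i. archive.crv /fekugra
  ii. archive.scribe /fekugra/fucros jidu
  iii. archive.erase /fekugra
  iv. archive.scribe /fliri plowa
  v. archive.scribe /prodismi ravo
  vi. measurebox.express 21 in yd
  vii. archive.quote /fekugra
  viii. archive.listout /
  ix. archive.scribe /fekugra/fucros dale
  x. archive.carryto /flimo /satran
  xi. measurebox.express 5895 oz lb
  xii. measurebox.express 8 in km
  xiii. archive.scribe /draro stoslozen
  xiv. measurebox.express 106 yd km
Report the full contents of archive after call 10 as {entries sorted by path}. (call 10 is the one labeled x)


Do: crv[p=/fekugra]
See: ok
Do: scribe[p=/fekugra/fucros; c=jidu]
See: created
Do: erase[p=/fekugra]
See: ToolError: not empty
Do: scribe[p=/fliri; c=plowa]
See: created
Do: scribe[p=/prodismi; c=ravo]
See: created
Do: express[v=21; u_from=in; u_to=yd]
See: 7/12
Do: quote[p=/fekugra]
See: ToolError: is a directory
Do: listout[p=/]
See: [draro, fekugra/, flimo/, fliri, prodismi]
Do: scribe[p=/fekugra/fucros; c=dale]
See: overwrote
Do: carryto[s=/flimo; d=/satran]
See: ok
Do: express[v=5895; u_from=oz; u_to=lb]
See: 5895/16
Do: express[v=8; u_from=in; u_to=km]
See: 127/625000
Do: scribe[p=/draro; c=stoslozen]
See: overwrote
Do: express[v=106; u_from=yd; u_to=km]
See: 60579/625000

Answer: {draro=cri, fekugra/, fekugra/fucros=dale, fliri=plowa, prodismi=ravo, satran/}


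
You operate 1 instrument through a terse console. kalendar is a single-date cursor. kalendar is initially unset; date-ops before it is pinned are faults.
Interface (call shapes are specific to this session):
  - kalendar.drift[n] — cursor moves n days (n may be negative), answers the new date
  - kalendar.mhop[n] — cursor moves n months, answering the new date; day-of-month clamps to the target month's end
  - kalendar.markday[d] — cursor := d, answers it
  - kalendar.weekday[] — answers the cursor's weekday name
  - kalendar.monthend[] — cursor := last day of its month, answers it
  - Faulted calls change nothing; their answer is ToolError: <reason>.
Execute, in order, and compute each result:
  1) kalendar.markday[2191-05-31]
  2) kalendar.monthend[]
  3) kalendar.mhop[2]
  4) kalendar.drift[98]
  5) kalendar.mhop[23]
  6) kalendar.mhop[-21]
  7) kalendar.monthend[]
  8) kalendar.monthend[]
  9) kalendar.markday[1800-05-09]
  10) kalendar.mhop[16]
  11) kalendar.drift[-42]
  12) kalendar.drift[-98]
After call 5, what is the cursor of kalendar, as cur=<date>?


Answer: cur=2193-10-06

Derivation:
Step: markday[d=2191-05-31]
Result: 2191-05-31
Step: monthend[]
Result: 2191-05-31
Step: mhop[n=2]
Result: 2191-07-31
Step: drift[n=98]
Result: 2191-11-06
Step: mhop[n=23]
Result: 2193-10-06
Step: mhop[n=-21]
Result: 2192-01-06
Step: monthend[]
Result: 2192-01-31
Step: monthend[]
Result: 2192-01-31
Step: markday[d=1800-05-09]
Result: 1800-05-09
Step: mhop[n=16]
Result: 1801-09-09
Step: drift[n=-42]
Result: 1801-07-29
Step: drift[n=-98]
Result: 1801-04-22


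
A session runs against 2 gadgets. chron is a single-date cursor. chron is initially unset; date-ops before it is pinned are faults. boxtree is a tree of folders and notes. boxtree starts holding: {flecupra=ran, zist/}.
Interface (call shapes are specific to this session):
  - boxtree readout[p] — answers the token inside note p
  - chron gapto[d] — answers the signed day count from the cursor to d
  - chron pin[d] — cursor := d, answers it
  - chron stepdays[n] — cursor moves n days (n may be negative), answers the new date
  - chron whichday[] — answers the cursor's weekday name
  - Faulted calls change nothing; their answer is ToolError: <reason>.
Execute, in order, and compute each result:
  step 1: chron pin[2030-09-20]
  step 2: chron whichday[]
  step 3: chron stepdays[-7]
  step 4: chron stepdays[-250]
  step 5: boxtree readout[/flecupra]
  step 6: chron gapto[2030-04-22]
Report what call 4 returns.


[in] chron pin d→2030-09-20
  2030-09-20
[in] chron whichday
  Friday
[in] chron stepdays n→-7
  2030-09-13
[in] chron stepdays n→-250
  2030-01-06
[in] boxtree readout p→/flecupra
  ran
[in] chron gapto d→2030-04-22
  106

Answer: 2030-01-06


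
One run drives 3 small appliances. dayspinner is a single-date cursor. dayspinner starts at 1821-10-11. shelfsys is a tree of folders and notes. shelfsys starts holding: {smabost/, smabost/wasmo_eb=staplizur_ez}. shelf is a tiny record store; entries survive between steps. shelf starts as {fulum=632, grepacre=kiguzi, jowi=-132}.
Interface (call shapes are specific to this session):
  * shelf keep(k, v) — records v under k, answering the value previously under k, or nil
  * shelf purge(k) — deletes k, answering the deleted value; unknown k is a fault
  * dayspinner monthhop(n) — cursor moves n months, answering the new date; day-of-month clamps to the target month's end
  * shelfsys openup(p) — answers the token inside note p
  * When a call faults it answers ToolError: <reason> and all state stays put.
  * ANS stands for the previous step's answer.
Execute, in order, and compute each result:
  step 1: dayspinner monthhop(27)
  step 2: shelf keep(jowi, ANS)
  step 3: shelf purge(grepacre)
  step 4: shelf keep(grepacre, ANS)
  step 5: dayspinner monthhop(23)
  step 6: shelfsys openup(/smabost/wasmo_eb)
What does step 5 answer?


-- dayspinner monthhop(n='27') == 1824-01-11
-- shelf keep(k='jowi', v='ANS') == -132
-- shelf purge(k='grepacre') == kiguzi
-- shelf keep(k='grepacre', v='ANS') == nil
-- dayspinner monthhop(n='23') == 1825-12-11
-- shelfsys openup(p='/smabost/wasmo_eb') == staplizur_ez

Answer: 1825-12-11


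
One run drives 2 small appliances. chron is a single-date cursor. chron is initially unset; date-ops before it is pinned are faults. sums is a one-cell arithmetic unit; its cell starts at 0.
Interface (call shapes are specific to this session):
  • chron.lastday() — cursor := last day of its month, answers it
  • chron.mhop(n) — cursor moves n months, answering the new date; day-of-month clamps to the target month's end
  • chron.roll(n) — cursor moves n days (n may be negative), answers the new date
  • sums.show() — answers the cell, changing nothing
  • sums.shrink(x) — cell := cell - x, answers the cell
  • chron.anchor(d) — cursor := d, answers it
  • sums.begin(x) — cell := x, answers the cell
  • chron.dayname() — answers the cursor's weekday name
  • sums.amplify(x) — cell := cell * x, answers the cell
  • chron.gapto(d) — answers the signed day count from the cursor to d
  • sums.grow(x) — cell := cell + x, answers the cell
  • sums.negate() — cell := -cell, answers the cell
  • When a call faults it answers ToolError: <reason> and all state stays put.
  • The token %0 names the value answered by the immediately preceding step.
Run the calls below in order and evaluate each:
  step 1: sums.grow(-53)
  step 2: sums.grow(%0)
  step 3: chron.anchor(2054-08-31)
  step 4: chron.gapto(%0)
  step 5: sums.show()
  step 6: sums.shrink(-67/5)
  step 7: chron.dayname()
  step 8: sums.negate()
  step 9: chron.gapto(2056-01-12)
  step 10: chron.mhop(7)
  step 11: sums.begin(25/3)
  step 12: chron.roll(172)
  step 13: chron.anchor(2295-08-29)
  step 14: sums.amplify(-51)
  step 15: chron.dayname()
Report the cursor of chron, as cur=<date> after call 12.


>> sums.grow(x=-53)
<< -53
>> sums.grow(x=%0)
<< -106
>> chron.anchor(d=2054-08-31)
<< 2054-08-31
>> chron.gapto(d=%0)
<< 0
>> sums.show()
<< -106
>> sums.shrink(x=-67/5)
<< -463/5
>> chron.dayname()
<< Monday
>> sums.negate()
<< 463/5
>> chron.gapto(d=2056-01-12)
<< 499
>> chron.mhop(n=7)
<< 2055-03-31
>> sums.begin(x=25/3)
<< 25/3
>> chron.roll(n=172)
<< 2055-09-19
>> chron.anchor(d=2295-08-29)
<< 2295-08-29
>> sums.amplify(x=-51)
<< -425
>> chron.dayname()
<< Thursday

Answer: cur=2055-09-19


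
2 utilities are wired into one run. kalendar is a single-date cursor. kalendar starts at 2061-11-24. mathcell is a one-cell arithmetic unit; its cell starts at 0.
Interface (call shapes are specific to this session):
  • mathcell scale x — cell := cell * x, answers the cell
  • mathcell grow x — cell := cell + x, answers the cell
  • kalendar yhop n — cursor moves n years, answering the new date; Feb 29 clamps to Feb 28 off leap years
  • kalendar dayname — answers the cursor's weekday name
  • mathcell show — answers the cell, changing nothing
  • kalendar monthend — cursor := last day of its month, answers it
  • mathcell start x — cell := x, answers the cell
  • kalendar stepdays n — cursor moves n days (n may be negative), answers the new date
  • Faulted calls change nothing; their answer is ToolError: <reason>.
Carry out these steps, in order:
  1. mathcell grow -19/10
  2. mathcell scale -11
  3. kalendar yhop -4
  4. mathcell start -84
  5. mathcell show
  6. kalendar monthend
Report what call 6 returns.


Answer: 2057-11-30

Derivation:
>>> mathcell grow -19/10
:: -19/10
>>> mathcell scale -11
:: 209/10
>>> kalendar yhop -4
:: 2057-11-24
>>> mathcell start -84
:: -84
>>> mathcell show
:: -84
>>> kalendar monthend
:: 2057-11-30


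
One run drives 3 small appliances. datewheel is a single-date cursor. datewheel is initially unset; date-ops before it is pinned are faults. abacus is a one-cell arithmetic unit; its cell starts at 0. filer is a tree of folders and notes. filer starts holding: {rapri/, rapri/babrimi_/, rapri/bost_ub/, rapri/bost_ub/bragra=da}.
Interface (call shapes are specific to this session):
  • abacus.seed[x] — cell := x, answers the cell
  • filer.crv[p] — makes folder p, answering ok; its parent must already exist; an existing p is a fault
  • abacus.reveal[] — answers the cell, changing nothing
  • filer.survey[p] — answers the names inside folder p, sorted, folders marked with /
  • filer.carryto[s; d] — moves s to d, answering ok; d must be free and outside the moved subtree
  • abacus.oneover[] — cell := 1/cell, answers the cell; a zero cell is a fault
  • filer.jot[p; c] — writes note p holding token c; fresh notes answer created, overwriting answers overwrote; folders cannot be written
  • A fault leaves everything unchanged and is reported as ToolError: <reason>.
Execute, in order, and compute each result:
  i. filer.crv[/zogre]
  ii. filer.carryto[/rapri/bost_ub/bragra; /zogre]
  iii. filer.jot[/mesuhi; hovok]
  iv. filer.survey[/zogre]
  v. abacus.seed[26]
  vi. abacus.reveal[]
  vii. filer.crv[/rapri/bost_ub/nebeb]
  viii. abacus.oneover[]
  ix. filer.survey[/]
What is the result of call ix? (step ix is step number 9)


Answer: [mesuhi, rapri/, zogre/]

Derivation:
-> filer.crv(/zogre)
<- ok
-> filer.carryto(/rapri/bost_ub/bragra, /zogre)
<- ToolError: exists
-> filer.jot(/mesuhi, hovok)
<- created
-> filer.survey(/zogre)
<- []
-> abacus.seed(26)
<- 26
-> abacus.reveal()
<- 26
-> filer.crv(/rapri/bost_ub/nebeb)
<- ok
-> abacus.oneover()
<- 1/26
-> filer.survey(/)
<- [mesuhi, rapri/, zogre/]


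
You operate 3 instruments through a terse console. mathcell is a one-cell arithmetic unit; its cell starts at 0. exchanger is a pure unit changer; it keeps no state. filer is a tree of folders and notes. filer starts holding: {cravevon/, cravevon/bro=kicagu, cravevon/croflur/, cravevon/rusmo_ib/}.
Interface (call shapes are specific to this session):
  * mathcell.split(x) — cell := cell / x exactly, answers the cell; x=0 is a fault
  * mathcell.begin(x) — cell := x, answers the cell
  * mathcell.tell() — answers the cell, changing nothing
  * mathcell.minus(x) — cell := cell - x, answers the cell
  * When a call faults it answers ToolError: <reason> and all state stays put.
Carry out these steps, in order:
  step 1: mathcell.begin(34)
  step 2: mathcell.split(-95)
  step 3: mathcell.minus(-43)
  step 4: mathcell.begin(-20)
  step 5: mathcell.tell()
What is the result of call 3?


-> begin(x→34)
<- 34
-> split(x→-95)
<- -34/95
-> minus(x→-43)
<- 4051/95
-> begin(x→-20)
<- -20
-> tell()
<- -20

Answer: 4051/95


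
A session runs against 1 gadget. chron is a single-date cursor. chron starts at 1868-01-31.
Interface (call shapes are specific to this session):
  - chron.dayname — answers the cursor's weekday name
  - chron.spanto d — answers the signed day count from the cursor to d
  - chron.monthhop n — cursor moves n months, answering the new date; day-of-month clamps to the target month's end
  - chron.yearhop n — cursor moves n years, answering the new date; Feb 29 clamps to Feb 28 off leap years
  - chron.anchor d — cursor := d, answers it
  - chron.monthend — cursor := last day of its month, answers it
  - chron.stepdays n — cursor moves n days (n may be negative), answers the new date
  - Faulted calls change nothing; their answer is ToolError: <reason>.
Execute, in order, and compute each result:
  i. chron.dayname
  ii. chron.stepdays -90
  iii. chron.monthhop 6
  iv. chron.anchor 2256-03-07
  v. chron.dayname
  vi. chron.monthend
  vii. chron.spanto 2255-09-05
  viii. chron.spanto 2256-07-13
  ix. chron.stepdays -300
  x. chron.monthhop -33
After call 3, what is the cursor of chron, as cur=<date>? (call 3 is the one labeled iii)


Answer: cur=1868-05-02

Derivation:
Do: dayname[]
See: Friday
Do: stepdays[n→-90]
See: 1867-11-02
Do: monthhop[n→6]
See: 1868-05-02
Do: anchor[d→2256-03-07]
See: 2256-03-07
Do: dayname[]
See: Friday
Do: monthend[]
See: 2256-03-31
Do: spanto[d→2255-09-05]
See: -208
Do: spanto[d→2256-07-13]
See: 104
Do: stepdays[n→-300]
See: 2255-06-05
Do: monthhop[n→-33]
See: 2252-09-05


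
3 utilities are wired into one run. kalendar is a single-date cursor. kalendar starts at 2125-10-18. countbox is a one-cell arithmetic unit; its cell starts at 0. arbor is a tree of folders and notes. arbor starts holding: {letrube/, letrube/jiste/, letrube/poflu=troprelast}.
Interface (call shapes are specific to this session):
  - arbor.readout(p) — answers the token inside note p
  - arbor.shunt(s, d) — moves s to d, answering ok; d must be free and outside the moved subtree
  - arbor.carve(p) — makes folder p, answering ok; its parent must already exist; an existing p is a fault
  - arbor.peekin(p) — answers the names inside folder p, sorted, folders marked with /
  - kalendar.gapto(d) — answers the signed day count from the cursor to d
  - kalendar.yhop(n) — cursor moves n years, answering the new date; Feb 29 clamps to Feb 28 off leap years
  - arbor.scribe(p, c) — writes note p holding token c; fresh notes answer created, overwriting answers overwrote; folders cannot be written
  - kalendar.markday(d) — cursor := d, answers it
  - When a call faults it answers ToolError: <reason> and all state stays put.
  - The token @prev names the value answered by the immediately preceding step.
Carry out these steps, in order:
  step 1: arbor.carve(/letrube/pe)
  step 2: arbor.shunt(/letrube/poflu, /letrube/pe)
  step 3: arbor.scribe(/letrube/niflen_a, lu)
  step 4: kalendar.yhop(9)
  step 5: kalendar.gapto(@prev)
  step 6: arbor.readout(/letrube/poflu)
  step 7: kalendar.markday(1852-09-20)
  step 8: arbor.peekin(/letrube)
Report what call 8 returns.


# arbor.carve(p: /letrube/pe) : ok
# arbor.shunt(s: /letrube/poflu, d: /letrube/pe) : ToolError: exists
# arbor.scribe(p: /letrube/niflen_a, c: lu) : created
# kalendar.yhop(n: 9) : 2134-10-18
# kalendar.gapto(d: @prev) : 0
# arbor.readout(p: /letrube/poflu) : troprelast
# kalendar.markday(d: 1852-09-20) : 1852-09-20
# arbor.peekin(p: /letrube) : [jiste/, niflen_a, pe/, poflu]

Answer: [jiste/, niflen_a, pe/, poflu]


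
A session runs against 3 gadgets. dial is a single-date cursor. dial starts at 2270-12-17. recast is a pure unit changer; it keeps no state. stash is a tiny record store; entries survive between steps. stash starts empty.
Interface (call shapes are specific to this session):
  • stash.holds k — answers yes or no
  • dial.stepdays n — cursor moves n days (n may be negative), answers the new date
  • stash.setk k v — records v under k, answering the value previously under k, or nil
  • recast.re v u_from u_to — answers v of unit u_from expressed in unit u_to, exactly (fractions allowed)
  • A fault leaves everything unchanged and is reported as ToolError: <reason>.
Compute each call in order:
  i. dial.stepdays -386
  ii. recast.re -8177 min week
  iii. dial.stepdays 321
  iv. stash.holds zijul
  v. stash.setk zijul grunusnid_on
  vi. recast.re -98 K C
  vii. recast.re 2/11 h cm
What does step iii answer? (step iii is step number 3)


Answer: 2270-10-13

Derivation:
Using dial.stepdays passing n=-386, and see 2269-11-26.
I call recast.re passing v=-8177, u_from=min, u_to=week: -8177/10080.
Calling dial.stepdays passing n=321: 2270-10-13.
I run stash.holds passing k=zijul, → no.
Calling stash.setk passing k=zijul, v=grunusnid_on, — result: nil.
Invoking recast.re passing v=-98, u_from=K, u_to=C, yielding -7423/20.
Next I call recast.re passing v=2/11, u_from=h, u_to=cm, and see ToolError: incompatible units.
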